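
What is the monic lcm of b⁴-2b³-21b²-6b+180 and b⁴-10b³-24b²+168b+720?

b⁶-18b⁵+71b⁴+210b³-984b²-3240b+10800

Euclidean algorithm in ℚ[b]:
  b⁴-2b³-21b²-6b+180 = (b⁴-10b³-24b²+168b+720) + (8b³+3b²-174b-540)
  b⁴-10b³-24b²+168b+720 = ((1/8)b-83/64)(8b³+3b²-174b-540) + ((105/64)b²+(315/32)b+315/16)
  8b³+3b²-174b-540 = ((512/105)b-192/7)((105/64)b²+(315/32)b+315/16) + (0)
Last nonzero remainder: (105/64)b²+(315/32)b+315/16. Dividing through by 105/64 gives the monic gcd b²+6b+12.
Then lcm(f, g) = f·g / gcd(f, g); expanding and making the result monic gives the answer.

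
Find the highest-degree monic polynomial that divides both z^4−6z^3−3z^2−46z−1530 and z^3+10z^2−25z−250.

Apply the Euclidean algorithm:
  z^4−6z^3−3z^2−46z−1530 = (z−16)(z^3+10z^2−25z−250) + (182z^2−196z−5530)
  z^3+10z^2−25z−250 = ((1/182)z+72/1183)(182z^2−196z−5530) + ((2926/169)z+14630/169)
  182z^2−196z−5530 = ((2197/209)z−13351/209)((2926/169)z+14630/169) + (0)
Last nonzero remainder: (2926/169)z+14630/169. Dividing through by 2926/169 gives the monic gcd z+5.

z+5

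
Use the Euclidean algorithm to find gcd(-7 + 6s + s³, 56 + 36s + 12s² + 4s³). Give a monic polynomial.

7 + s + s²

By polynomial division,
  s³ + 6s - 7 = (1/4)(4s³ + 12s² + 36s + 56) + (-3s² - 3s - 21)
  4s³ + 12s² + 36s + 56 = (-(4/3)s - 8/3)(-3s² - 3s - 21) + (0)
Last nonzero remainder: -3s² - 3s - 21. Dividing through by -3 gives the monic gcd s² + s + 7.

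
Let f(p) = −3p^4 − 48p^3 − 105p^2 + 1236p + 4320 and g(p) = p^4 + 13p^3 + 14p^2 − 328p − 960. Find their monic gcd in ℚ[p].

By polynomial division,
  −3p^4 − 48p^3 − 105p^2 + 1236p + 4320 = (−3)(p^4 + 13p^3 + 14p^2 − 328p − 960) + (−9p^3 − 63p^2 + 252p + 1440)
  p^4 + 13p^3 + 14p^2 − 328p − 960 = (−(1/9)p − 2/3)(−9p^3 − 63p^2 + 252p + 1440) + (0)
Last nonzero remainder: −9p^3 − 63p^2 + 252p + 1440. Dividing through by −9 gives the monic gcd p^3 + 7p^2 − 28p − 160.

p^3 + 7p^2 − 28p − 160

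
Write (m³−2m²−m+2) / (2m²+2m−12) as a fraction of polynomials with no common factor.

Euclidean algorithm in ℚ[m]:
  m³−2m²−m+2 = ((1/2)m−3/2)(2m²+2m−12) + (8m−16)
  2m²+2m−12 = ((1/4)m+3/4)(8m−16) + (0)
Last nonzero remainder: 8m−16. Dividing through by 8 gives the monic gcd m−2.
Cancel m−2 from numerator and denominator to get the reduced form.

(m²−1)/(2m+6)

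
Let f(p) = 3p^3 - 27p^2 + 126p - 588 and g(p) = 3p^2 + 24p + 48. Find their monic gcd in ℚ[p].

1

Apply the Euclidean algorithm:
  3p^3 - 27p^2 + 126p - 588 = (p - 17)(3p^2 + 24p + 48) + (486p + 228)
  3p^2 + 24p + 48 = ((1/162)p + 305/6561)(486p + 228) + (81796/2187)
  486p + 228 = ((531441/40898)p + 124659/20449)(81796/2187) + (0)
The last nonzero remainder is the constant 81796/2187, so the polynomials are coprime and gcd = 1.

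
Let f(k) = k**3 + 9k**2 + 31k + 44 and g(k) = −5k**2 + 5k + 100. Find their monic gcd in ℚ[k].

By polynomial division,
  k**3 + 9k**2 + 31k + 44 = (−(1/5)k − 2)(−5k**2 + 5k + 100) + (61k + 244)
  −5k**2 + 5k + 100 = (−(5/61)k + 25/61)(61k + 244) + (0)
Last nonzero remainder: 61k + 244. Dividing through by 61 gives the monic gcd k + 4.

k + 4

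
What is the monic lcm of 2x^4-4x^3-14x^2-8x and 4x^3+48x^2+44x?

x^5+9x^4-29x^3-81x^2-44x

By polynomial division,
  2x^4-4x^3-14x^2-8x = ((1/2)x-7)(4x^3+48x^2+44x) + (300x^2+300x)
  4x^3+48x^2+44x = ((1/75)x+11/75)(300x^2+300x) + (0)
Last nonzero remainder: 300x^2+300x. Dividing through by 300 gives the monic gcd x^2+x.
Then lcm(f, g) = f·g / gcd(f, g); expanding and making the result monic gives the answer.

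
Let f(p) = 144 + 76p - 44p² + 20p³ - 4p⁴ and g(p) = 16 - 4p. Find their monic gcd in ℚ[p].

Repeated division with remainder:
  -4p⁴ + 20p³ - 44p² + 76p + 144 = (p³ - p² + 7p + 9)(-4p + 16) + (0)
Last nonzero remainder: -4p + 16. Dividing through by -4 gives the monic gcd p - 4.

-4 + p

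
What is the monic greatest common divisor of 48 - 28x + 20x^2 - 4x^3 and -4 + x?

-4 + x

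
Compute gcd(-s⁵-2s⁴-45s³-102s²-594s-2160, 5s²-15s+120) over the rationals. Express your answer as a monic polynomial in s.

By polynomial division,
  -s⁵-2s⁴-45s³-102s²-594s-2160 = (-(1/5)s³-s²-(36/5)s-18)(5s²-15s+120) + (0)
Last nonzero remainder: 5s²-15s+120. Dividing through by 5 gives the monic gcd s²-3s+24.

s²-3s+24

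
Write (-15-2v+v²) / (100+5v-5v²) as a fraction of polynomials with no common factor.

(-3-v)/(20+5v)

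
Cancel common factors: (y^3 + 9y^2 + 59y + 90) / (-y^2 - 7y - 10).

(-y^2 - 7y - 45)/(y + 5)

By polynomial division,
  y^3 + 9y^2 + 59y + 90 = (-y - 2)(-y^2 - 7y - 10) + (35y + 70)
  -y^2 - 7y - 10 = (-(1/35)y - 1/7)(35y + 70) + (0)
Last nonzero remainder: 35y + 70. Dividing through by 35 gives the monic gcd y + 2.
Cancel y + 2 from numerator and denominator to get the reduced form.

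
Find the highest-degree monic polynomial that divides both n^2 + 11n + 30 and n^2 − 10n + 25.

Repeated division with remainder:
  n^2 + 11n + 30 = (n^2 − 10n + 25) + (21n + 5)
  n^2 − 10n + 25 = ((1/21)n − 215/441)(21n + 5) + (12100/441)
  21n + 5 = ((9261/12100)n + 441/2420)(12100/441) + (0)
The last nonzero remainder is the constant 12100/441, so the polynomials are coprime and gcd = 1.

1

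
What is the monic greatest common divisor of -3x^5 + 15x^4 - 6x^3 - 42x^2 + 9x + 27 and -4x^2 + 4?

x^2 - 1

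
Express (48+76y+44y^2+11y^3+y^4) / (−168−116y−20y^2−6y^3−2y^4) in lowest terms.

Repeated division with remainder:
  y^4+11y^3+44y^2+76y+48 = (−1/2)(−2y^4−6y^3−20y^2−116y−168) + (8y^3+34y^2+18y−36)
  −2y^4−6y^3−20y^2−116y−168 = (−(1/4)y+5/16)(8y^3+34y^2+18y−36) + (−(209/8)y^2−(1045/8)y−627/4)
  8y^3+34y^2+18y−36 = (−(64/209)y+48/209)(−(209/8)y^2−(1045/8)y−627/4) + (0)
Last nonzero remainder: −(209/8)y^2−(1045/8)y−627/4. Dividing through by −209/8 gives the monic gcd y^2+5y+6.
Cancel y^2+5y+6 from numerator and denominator to get the reduced form.

(−8−6y−y^2)/(28−4y+2y^2)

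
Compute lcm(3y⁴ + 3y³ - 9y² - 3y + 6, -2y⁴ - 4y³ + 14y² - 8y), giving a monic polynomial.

y⁶ + 5y⁵ + y⁴ - 13y³ - 2y² + 8y

Repeated division with remainder:
  3y⁴ + 3y³ - 9y² - 3y + 6 = (-3/2)(-2y⁴ - 4y³ + 14y² - 8y) + (-3y³ + 12y² - 15y + 6)
  -2y⁴ - 4y³ + 14y² - 8y = ((2/3)y + 4)(-3y³ + 12y² - 15y + 6) + (-24y² + 48y - 24)
  -3y³ + 12y² - 15y + 6 = ((1/8)y - 1/4)(-24y² + 48y - 24) + (0)
Last nonzero remainder: -24y² + 48y - 24. Dividing through by -24 gives the monic gcd y² - 2y + 1.
Then lcm(f, g) = f·g / gcd(f, g); expanding and making the result monic gives the answer.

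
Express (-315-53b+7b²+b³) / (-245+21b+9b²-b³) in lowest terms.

Apply the Euclidean algorithm:
  b³+7b²-53b-315 = (-1)(-b³+9b²+21b-245) + (16b²-32b-560)
  -b³+9b²+21b-245 = (-(1/16)b+7/16)(16b²-32b-560) + (0)
Last nonzero remainder: 16b²-32b-560. Dividing through by 16 gives the monic gcd b²-2b-35.
Cancel b²-2b-35 from numerator and denominator to get the reduced form.

(-9-b)/(-7+b)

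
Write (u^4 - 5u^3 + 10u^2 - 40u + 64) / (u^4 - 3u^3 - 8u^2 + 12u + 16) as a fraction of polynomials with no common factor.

(u^2 + u + 8)/(u^2 + 3u + 2)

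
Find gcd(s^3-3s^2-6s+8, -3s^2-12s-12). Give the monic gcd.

s+2

Repeated division with remainder:
  s^3-3s^2-6s+8 = (-(1/3)s+7/3)(-3s^2-12s-12) + (18s+36)
  -3s^2-12s-12 = (-(1/6)s-1/3)(18s+36) + (0)
Last nonzero remainder: 18s+36. Dividing through by 18 gives the monic gcd s+2.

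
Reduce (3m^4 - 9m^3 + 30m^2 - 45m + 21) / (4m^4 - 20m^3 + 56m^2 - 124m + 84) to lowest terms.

(3m - 3)/(4m - 12)

Euclidean algorithm in ℚ[m]:
  3m^4 - 9m^3 + 30m^2 - 45m + 21 = (3/4)(4m^4 - 20m^3 + 56m^2 - 124m + 84) + (6m^3 - 12m^2 + 48m - 42)
  4m^4 - 20m^3 + 56m^2 - 124m + 84 = ((2/3)m - 2)(6m^3 - 12m^2 + 48m - 42) + (0)
Last nonzero remainder: 6m^3 - 12m^2 + 48m - 42. Dividing through by 6 gives the monic gcd m^3 - 2m^2 + 8m - 7.
Cancel m^3 - 2m^2 + 8m - 7 from numerator and denominator to get the reduced form.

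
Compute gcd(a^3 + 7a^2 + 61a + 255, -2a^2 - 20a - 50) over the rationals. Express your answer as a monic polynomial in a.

a + 5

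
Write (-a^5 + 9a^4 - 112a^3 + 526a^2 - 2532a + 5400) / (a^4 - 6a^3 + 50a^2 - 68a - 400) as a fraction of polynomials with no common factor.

Apply the Euclidean algorithm:
  -a^5 + 9a^4 - 112a^3 + 526a^2 - 2532a + 5400 = (-a + 3)(a^4 - 6a^3 + 50a^2 - 68a - 400) + (-44a^3 + 308a^2 - 2728a + 6600)
  a^4 - 6a^3 + 50a^2 - 68a - 400 = (-(1/44)a - 1/44)(-44a^3 + 308a^2 - 2728a + 6600) + (-5a^2 + 20a - 250)
  -44a^3 + 308a^2 - 2728a + 6600 = ((44/5)a - 132/5)(-5a^2 + 20a - 250) + (0)
Last nonzero remainder: -5a^2 + 20a - 250. Dividing through by -5 gives the monic gcd a^2 - 4a + 50.
Cancel a^2 - 4a + 50 from numerator and denominator to get the reduced form.

(-a^3 + 5a^2 - 42a + 108)/(a^2 - 2a - 8)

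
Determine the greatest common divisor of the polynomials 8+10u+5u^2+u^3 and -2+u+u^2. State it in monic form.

2+u

By polynomial division,
  u^3+5u^2+10u+8 = (u+4)(u^2+u-2) + (8u+16)
  u^2+u-2 = ((1/8)u-1/8)(8u+16) + (0)
Last nonzero remainder: 8u+16. Dividing through by 8 gives the monic gcd u+2.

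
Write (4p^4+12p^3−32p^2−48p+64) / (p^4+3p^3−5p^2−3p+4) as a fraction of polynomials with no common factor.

(4p^2−16)/(p^2−1)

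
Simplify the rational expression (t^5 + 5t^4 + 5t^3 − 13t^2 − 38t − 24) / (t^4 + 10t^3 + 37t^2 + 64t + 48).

Repeated division with remainder:
  t^5 + 5t^4 + 5t^3 − 13t^2 − 38t − 24 = (t − 5)(t^4 + 10t^3 + 37t^2 + 64t + 48) + (18t^3 + 108t^2 + 234t + 216)
  t^4 + 10t^3 + 37t^2 + 64t + 48 = ((1/18)t + 2/9)(18t^3 + 108t^2 + 234t + 216) + (0)
Last nonzero remainder: 18t^3 + 108t^2 + 234t + 216. Dividing through by 18 gives the monic gcd t^3 + 6t^2 + 13t + 12.
Cancel t^3 + 6t^2 + 13t + 12 from numerator and denominator to get the reduced form.

(t^2 − t − 2)/(t + 4)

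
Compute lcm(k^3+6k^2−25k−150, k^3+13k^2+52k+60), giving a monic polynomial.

k^4+8k^3−13k^2−200k−300

Repeated division with remainder:
  k^3+6k^2−25k−150 = (k^3+13k^2+52k+60) + (−7k^2−77k−210)
  k^3+13k^2+52k+60 = (−(1/7)k−2/7)(−7k^2−77k−210) + (0)
Last nonzero remainder: −7k^2−77k−210. Dividing through by −7 gives the monic gcd k^2+11k+30.
Then lcm(f, g) = f·g / gcd(f, g); expanding and making the result monic gives the answer.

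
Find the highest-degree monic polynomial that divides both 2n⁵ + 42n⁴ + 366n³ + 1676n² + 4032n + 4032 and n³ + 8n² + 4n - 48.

By polynomial division,
  2n⁵ + 42n⁴ + 366n³ + 1676n² + 4032n + 4032 = (2n² + 26n + 150)(n³ + 8n² + 4n - 48) + (468n² + 4680n + 11232)
  n³ + 8n² + 4n - 48 = ((1/468)n - 1/234)(468n² + 4680n + 11232) + (0)
Last nonzero remainder: 468n² + 4680n + 11232. Dividing through by 468 gives the monic gcd n² + 10n + 24.

n² + 10n + 24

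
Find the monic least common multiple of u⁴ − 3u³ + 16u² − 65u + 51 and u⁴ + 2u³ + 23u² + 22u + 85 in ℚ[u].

u⁶ − 2u⁵ + 18u⁴ − 64u³ + 66u² − 274u + 255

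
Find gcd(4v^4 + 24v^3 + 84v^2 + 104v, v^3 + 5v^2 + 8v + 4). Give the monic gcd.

v + 2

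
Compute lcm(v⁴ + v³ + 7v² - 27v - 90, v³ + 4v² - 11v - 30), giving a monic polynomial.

v⁵ + 6v⁴ + 12v³ + 8v² - 225v - 450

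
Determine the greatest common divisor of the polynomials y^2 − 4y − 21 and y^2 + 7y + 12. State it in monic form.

y + 3

Repeated division with remainder:
  y^2 − 4y − 21 = (y^2 + 7y + 12) + (−11y − 33)
  y^2 + 7y + 12 = (−(1/11)y − 4/11)(−11y − 33) + (0)
Last nonzero remainder: −11y − 33. Dividing through by −11 gives the monic gcd y + 3.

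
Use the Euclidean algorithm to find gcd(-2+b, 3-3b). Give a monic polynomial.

1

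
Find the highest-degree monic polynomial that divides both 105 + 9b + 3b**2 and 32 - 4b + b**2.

Apply the Euclidean algorithm:
  3b**2 + 9b + 105 = (3)(b**2 - 4b + 32) + (21b + 9)
  b**2 - 4b + 32 = ((1/21)b - 31/147)(21b + 9) + (1661/49)
  21b + 9 = ((1029/1661)b + 441/1661)(1661/49) + (0)
The last nonzero remainder is the constant 1661/49, so the polynomials are coprime and gcd = 1.

1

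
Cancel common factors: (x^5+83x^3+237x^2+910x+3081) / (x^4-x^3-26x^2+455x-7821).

By polynomial division,
  x^5+83x^3+237x^2+910x+3081 = (x+1)(x^4-x^3-26x^2+455x-7821) + (110x^3-192x^2+8276x+10902)
  x^4-x^3-26x^2+455x-7821 = ((1/110)x+41/6050)(110x^3-192x^2+8276x+10902) + (-(302304/3025)x^2+(906912/3025)x-23882016/3025)
  110x^3-192x^2+8276x+10902 = (-(166375/151152)x-69575/50384)(-(302304/3025)x^2+(906912/3025)x-23882016/3025) + (0)
Last nonzero remainder: -(302304/3025)x^2+(906912/3025)x-23882016/3025. Dividing through by -302304/3025 gives the monic gcd x^2-3x+79.
Cancel x^2-3x+79 from numerator and denominator to get the reduced form.

(x^3+3x^2+13x+39)/(x^2+2x-99)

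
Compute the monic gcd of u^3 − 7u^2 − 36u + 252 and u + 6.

u + 6

Apply the Euclidean algorithm:
  u^3 − 7u^2 − 36u + 252 = (u^2 − 13u + 42)(u + 6) + (0)
The last nonzero remainder u + 6 is already monic.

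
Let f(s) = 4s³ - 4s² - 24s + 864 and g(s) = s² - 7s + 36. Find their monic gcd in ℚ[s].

Euclidean algorithm in ℚ[s]:
  4s³ - 4s² - 24s + 864 = (4s + 24)(s² - 7s + 36) + (0)
The last nonzero remainder s² - 7s + 36 is already monic.

s² - 7s + 36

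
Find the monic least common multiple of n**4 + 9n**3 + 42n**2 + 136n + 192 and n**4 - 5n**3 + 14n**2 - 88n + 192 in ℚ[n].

By polynomial division,
  n**4 + 9n**3 + 42n**2 + 136n + 192 = (n**4 - 5n**3 + 14n**2 - 88n + 192) + (14n**3 + 28n**2 + 224n)
  n**4 - 5n**3 + 14n**2 - 88n + 192 = ((1/14)n - 1/2)(14n**3 + 28n**2 + 224n) + (12n**2 + 24n + 192)
  14n**3 + 28n**2 + 224n = ((7/6)n)(12n**2 + 24n + 192) + (0)
Last nonzero remainder: 12n**2 + 24n + 192. Dividing through by 12 gives the monic gcd n**2 + 2n + 16.
Then lcm(f, g) = f·g / gcd(f, g); expanding and making the result monic gives the answer.

n**6 + 2n**5 - 9n**4 - 50n**3 - 256n**2 + 288n + 2304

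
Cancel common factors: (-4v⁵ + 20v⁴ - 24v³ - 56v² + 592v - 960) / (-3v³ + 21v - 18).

(4v³ - 24v² + 72v - 160)/(3v - 3)

Euclidean algorithm in ℚ[v]:
  -4v⁵ + 20v⁴ - 24v³ - 56v² + 592v - 960 = ((4/3)v² - (20/3)v + 52/3)(-3v³ + 21v - 18) + (108v² + 108v - 648)
  -3v³ + 21v - 18 = (-(1/36)v + 1/36)(108v² + 108v - 648) + (0)
Last nonzero remainder: 108v² + 108v - 648. Dividing through by 108 gives the monic gcd v² + v - 6.
Cancel v² + v - 6 from numerator and denominator to get the reduced form.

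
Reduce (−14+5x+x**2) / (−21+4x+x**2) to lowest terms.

(−2+x)/(−3+x)

Repeated division with remainder:
  x**2+5x−14 = (x**2+4x−21) + (x+7)
  x**2+4x−21 = (x−3)(x+7) + (0)
The last nonzero remainder x+7 is already monic.
Cancel x+7 from numerator and denominator to get the reduced form.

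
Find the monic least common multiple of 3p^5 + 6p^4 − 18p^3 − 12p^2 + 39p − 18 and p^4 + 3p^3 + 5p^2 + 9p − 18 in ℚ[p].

p^7 + 3p^6 + 2p^5 + 2p^4 − 27p^3 − 17p^2 + 72p − 36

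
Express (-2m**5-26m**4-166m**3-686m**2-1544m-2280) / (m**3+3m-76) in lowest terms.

Euclidean algorithm in ℚ[m]:
  -2m**5-26m**4-166m**3-686m**2-1544m-2280 = (-2m**2-26m-160)(m**3+3m-76) + (-760m**2-3040m-14440)
  m**3+3m-76 = (-(1/760)m+1/190)(-760m**2-3040m-14440) + (0)
Last nonzero remainder: -760m**2-3040m-14440. Dividing through by -760 gives the monic gcd m**2+4m+19.
Cancel m**2+4m+19 from numerator and denominator to get the reduced form.

(-2m**3-18m**2-56m-120)/(m-4)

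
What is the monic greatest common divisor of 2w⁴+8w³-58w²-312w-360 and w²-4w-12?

w²-4w-12

Apply the Euclidean algorithm:
  2w⁴+8w³-58w²-312w-360 = (2w²+16w+30)(w²-4w-12) + (0)
The last nonzero remainder w²-4w-12 is already monic.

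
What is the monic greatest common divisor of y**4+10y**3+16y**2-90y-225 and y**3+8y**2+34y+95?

y+5

Repeated division with remainder:
  y**4+10y**3+16y**2-90y-225 = (y+2)(y**3+8y**2+34y+95) + (-34y**2-253y-415)
  y**3+8y**2+34y+95 = (-(1/34)y-19/1156)(-34y**2-253y-415) + ((20387/1156)y+101935/1156)
  -34y**2-253y-415 = (-(39304/20387)y-95948/20387)((20387/1156)y+101935/1156) + (0)
Last nonzero remainder: (20387/1156)y+101935/1156. Dividing through by 20387/1156 gives the monic gcd y+5.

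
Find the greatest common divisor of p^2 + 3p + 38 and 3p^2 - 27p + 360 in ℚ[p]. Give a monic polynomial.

1

By polynomial division,
  p^2 + 3p + 38 = (1/3)(3p^2 - 27p + 360) + (12p - 82)
  3p^2 - 27p + 360 = ((1/4)p - 13/24)(12p - 82) + (3787/12)
  12p - 82 = ((144/3787)p - 984/3787)(3787/12) + (0)
The last nonzero remainder is the constant 3787/12, so the polynomials are coprime and gcd = 1.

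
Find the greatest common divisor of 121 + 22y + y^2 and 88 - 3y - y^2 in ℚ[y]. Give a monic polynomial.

11 + y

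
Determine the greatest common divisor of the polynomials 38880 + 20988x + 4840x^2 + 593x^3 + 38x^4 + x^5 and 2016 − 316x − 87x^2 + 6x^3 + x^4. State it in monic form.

By polynomial division,
  x^5 + 38x^4 + 593x^3 + 4840x^2 + 20988x + 38880 = (x + 32)(x^4 + 6x^3 − 87x^2 − 316x + 2016) + (488x^3 + 7940x^2 + 29084x − 25632)
  x^4 + 6x^3 − 87x^2 − 316x + 2016 = ((1/488)x − 1253/59536)(488x^3 + 7940x^2 + 29084x − 25632) + ((305235/14884)x^2 + (5188995/14884)x + 5494230/3721)
  488x^3 + 7940x^2 + 29084x − 25632 = ((7263392/305235)x − 5298704/305235)((305235/14884)x^2 + (5188995/14884)x + 5494230/3721) + (0)
Last nonzero remainder: (305235/14884)x^2 + (5188995/14884)x + 5494230/3721. Dividing through by 305235/14884 gives the monic gcd x^2 + 17x + 72.

72 + 17x + x^2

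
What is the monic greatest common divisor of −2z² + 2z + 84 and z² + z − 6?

By polynomial division,
  −2z² + 2z + 84 = (−2)(z² + z − 6) + (4z + 72)
  z² + z − 6 = ((1/4)z − 17/4)(4z + 72) + (300)
  4z + 72 = ((1/75)z + 6/25)(300) + (0)
The last nonzero remainder is the constant 300, so the polynomials are coprime and gcd = 1.

1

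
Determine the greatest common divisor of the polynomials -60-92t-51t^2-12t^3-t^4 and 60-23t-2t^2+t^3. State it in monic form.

By polynomial division,
  -t^4-12t^3-51t^2-92t-60 = (-t-14)(t^3-2t^2-23t+60) + (-102t^2-354t+780)
  t^3-2t^2-23t+60 = (-(1/102)t+31/578)(-102t^2-354t+780) + ((1050/289)t+5250/289)
  -102t^2-354t+780 = (-(4913/175)t+7514/175)((1050/289)t+5250/289) + (0)
Last nonzero remainder: (1050/289)t+5250/289. Dividing through by 1050/289 gives the monic gcd t+5.

5+t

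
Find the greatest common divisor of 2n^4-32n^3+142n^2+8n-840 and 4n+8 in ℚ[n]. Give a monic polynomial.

n+2

Euclidean algorithm in ℚ[n]:
  2n^4-32n^3+142n^2+8n-840 = ((1/2)n^3-9n^2+(107/2)n-105)(4n+8) + (0)
Last nonzero remainder: 4n+8. Dividing through by 4 gives the monic gcd n+2.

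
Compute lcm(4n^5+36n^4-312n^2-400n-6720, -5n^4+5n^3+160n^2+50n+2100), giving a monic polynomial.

By polynomial division,
  4n^5+36n^4-312n^2-400n-6720 = (-(4/5)n-8)(-5n^4+5n^3+160n^2+50n+2100) + (168n^3+1008n^2+1680n+10080)
  -5n^4+5n^3+160n^2+50n+2100 = (-(5/168)n+5/24)(168n^3+1008n^2+1680n+10080) + (0)
Last nonzero remainder: 168n^3+1008n^2+1680n+10080. Dividing through by 168 gives the monic gcd n^3+6n^2+10n+60.
Then lcm(f, g) = f·g / gcd(f, g); expanding and making the result monic gives the answer.

n^6+2n^5-63n^4-78n^3+446n^2-980n+11760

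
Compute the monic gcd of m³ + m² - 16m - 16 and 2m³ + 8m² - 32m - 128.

m² - 16

Repeated division with remainder:
  m³ + m² - 16m - 16 = (1/2)(2m³ + 8m² - 32m - 128) + (-3m² + 48)
  2m³ + 8m² - 32m - 128 = (-(2/3)m - 8/3)(-3m² + 48) + (0)
Last nonzero remainder: -3m² + 48. Dividing through by -3 gives the monic gcd m² - 16.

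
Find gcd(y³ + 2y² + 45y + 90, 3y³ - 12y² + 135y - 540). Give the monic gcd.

Euclidean algorithm in ℚ[y]:
  y³ + 2y² + 45y + 90 = (1/3)(3y³ - 12y² + 135y - 540) + (6y² + 270)
  3y³ - 12y² + 135y - 540 = ((1/2)y - 2)(6y² + 270) + (0)
Last nonzero remainder: 6y² + 270. Dividing through by 6 gives the monic gcd y² + 45.

y² + 45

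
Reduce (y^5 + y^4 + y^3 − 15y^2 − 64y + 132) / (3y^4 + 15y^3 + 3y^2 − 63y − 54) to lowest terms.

Euclidean algorithm in ℚ[y]:
  y^5 + y^4 + y^3 − 15y^2 − 64y + 132 = ((1/3)y − 4/3)(3y^4 + 15y^3 + 3y^2 − 63y − 54) + (20y^3 + 10y^2 − 130y + 60)
  3y^4 + 15y^3 + 3y^2 − 63y − 54 = ((3/20)y + 27/40)(20y^3 + 10y^2 − 130y + 60) + ((63/4)y^2 + (63/4)y − 189/2)
  20y^3 + 10y^2 − 130y + 60 = ((80/63)y − 40/63)((63/4)y^2 + (63/4)y − 189/2) + (0)
Last nonzero remainder: (63/4)y^2 + (63/4)y − 189/2. Dividing through by 63/4 gives the monic gcd y^2 + y − 6.
Cancel y^2 + y − 6 from numerator and denominator to get the reduced form.

(y^3 + 7y − 22)/(3y^2 + 12y + 9)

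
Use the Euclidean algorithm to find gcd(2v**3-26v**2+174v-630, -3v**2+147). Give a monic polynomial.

v-7

Euclidean algorithm in ℚ[v]:
  2v**3-26v**2+174v-630 = (-(2/3)v+26/3)(-3v**2+147) + (272v-1904)
  -3v**2+147 = (-(3/272)v-21/272)(272v-1904) + (0)
Last nonzero remainder: 272v-1904. Dividing through by 272 gives the monic gcd v-7.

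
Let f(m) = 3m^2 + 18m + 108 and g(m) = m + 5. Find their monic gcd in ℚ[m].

Euclidean algorithm in ℚ[m]:
  3m^2 + 18m + 108 = (3m + 3)(m + 5) + (93)
  m + 5 = ((1/93)m + 5/93)(93) + (0)
The last nonzero remainder is the constant 93, so the polynomials are coprime and gcd = 1.

1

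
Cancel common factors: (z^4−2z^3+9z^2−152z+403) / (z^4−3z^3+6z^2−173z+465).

By polynomial division,
  z^4−2z^3+9z^2−152z+403 = (z^4−3z^3+6z^2−173z+465) + (z^3+3z^2+21z−62)
  z^4−3z^3+6z^2−173z+465 = (z−6)(z^3+3z^2+21z−62) + (3z^2+15z+93)
  z^3+3z^2+21z−62 = ((1/3)z−2/3)(3z^2+15z+93) + (0)
Last nonzero remainder: 3z^2+15z+93. Dividing through by 3 gives the monic gcd z^2+5z+31.
Cancel z^2+5z+31 from numerator and denominator to get the reduced form.

(z^2−7z+13)/(z^2−8z+15)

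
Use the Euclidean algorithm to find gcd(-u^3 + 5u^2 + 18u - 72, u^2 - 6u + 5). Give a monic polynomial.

1

Repeated division with remainder:
  -u^3 + 5u^2 + 18u - 72 = (-u - 1)(u^2 - 6u + 5) + (17u - 67)
  u^2 - 6u + 5 = ((1/17)u - 35/289)(17u - 67) + (-900/289)
  17u - 67 = (-(4913/900)u + 19363/900)(-900/289) + (0)
The last nonzero remainder is the constant -900/289, so the polynomials are coprime and gcd = 1.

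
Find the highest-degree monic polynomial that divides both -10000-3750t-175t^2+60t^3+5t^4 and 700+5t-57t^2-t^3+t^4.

25+10t+t^2

By polynomial division,
  5t^4+60t^3-175t^2-3750t-10000 = (5)(t^4-t^3-57t^2+5t+700) + (65t^3+110t^2-3775t-13500)
  t^4-t^3-57t^2+5t+700 = ((1/65)t-7/169)(65t^3+110t^2-3775t-13500) + ((952/169)t^2+(9520/169)t+23800/169)
  65t^3+110t^2-3775t-13500 = ((10985/952)t-22815/238)((952/169)t^2+(9520/169)t+23800/169) + (0)
Last nonzero remainder: (952/169)t^2+(9520/169)t+23800/169. Dividing through by 952/169 gives the monic gcd t^2+10t+25.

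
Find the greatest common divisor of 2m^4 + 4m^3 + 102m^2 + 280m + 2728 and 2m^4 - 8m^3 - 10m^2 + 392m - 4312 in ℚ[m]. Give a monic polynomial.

Repeated division with remainder:
  2m^4 + 4m^3 + 102m^2 + 280m + 2728 = (2m^4 - 8m^3 - 10m^2 + 392m - 4312) + (12m^3 + 112m^2 - 112m + 7040)
  2m^4 - 8m^3 - 10m^2 + 392m - 4312 = ((1/6)m - 20/9)(12m^3 + 112m^2 - 112m + 7040) + ((2318/9)m^2 - (9272/9)m + 101992/9)
  12m^3 + 112m^2 - 112m + 7040 = ((54/1159)m + 720/1159)((2318/9)m^2 - (9272/9)m + 101992/9) + (0)
Last nonzero remainder: (2318/9)m^2 - (9272/9)m + 101992/9. Dividing through by 2318/9 gives the monic gcd m^2 - 4m + 44.

m^2 - 4m + 44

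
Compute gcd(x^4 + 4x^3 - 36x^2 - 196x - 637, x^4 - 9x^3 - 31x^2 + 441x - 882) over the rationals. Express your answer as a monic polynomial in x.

Euclidean algorithm in ℚ[x]:
  x^4 + 4x^3 - 36x^2 - 196x - 637 = (x^4 - 9x^3 - 31x^2 + 441x - 882) + (13x^3 - 5x^2 - 637x + 245)
  x^4 - 9x^3 - 31x^2 + 441x - 882 = ((1/13)x - 112/169)(13x^3 - 5x^2 - 637x + 245) + ((2482/169)x^2 - 121618/169)
  13x^3 - 5x^2 - 637x + 245 = ((2197/2482)x - 845/2482)((2482/169)x^2 - 121618/169) + (0)
Last nonzero remainder: (2482/169)x^2 - 121618/169. Dividing through by 2482/169 gives the monic gcd x^2 - 49.

x^2 - 49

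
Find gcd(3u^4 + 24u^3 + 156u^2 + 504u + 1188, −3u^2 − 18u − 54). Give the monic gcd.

u^2 + 6u + 18

Apply the Euclidean algorithm:
  3u^4 + 24u^3 + 156u^2 + 504u + 1188 = (−u^2 − 2u − 22)(−3u^2 − 18u − 54) + (0)
Last nonzero remainder: −3u^2 − 18u − 54. Dividing through by −3 gives the monic gcd u^2 + 6u + 18.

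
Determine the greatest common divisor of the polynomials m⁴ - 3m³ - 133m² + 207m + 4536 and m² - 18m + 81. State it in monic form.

m² - 18m + 81

Apply the Euclidean algorithm:
  m⁴ - 3m³ - 133m² + 207m + 4536 = (m² + 15m + 56)(m² - 18m + 81) + (0)
The last nonzero remainder m² - 18m + 81 is already monic.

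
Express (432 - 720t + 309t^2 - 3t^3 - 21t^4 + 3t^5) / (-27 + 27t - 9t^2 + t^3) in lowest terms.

Euclidean algorithm in ℚ[t]:
  3t^5 - 21t^4 - 3t^3 + 309t^2 - 720t + 432 = (3t^2 + 6t - 30)(t^3 - 9t^2 + 27t - 27) + (-42t^2 + 252t - 378)
  t^3 - 9t^2 + 27t - 27 = (-(1/42)t + 1/14)(-42t^2 + 252t - 378) + (0)
Last nonzero remainder: -42t^2 + 252t - 378. Dividing through by -42 gives the monic gcd t^2 - 6t + 9.
Cancel t^2 - 6t + 9 from numerator and denominator to get the reduced form.

(48 - 48t - 3t^2 + 3t^3)/(-3 + t)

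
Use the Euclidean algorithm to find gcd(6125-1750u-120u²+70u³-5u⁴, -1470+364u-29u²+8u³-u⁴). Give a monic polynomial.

By polynomial division,
  -5u⁴+70u³-120u²-1750u+6125 = (5)(-u⁴+8u³-29u²+364u-1470) + (30u³+25u²-3570u+13475)
  -u⁴+8u³-29u²+364u-1470 = (-(1/30)u+53/180)(30u³+25u²-3570u+13475) + (-(5593/36)u²+(5593/3)u-195755/36)
  30u³+25u²-3570u+13475 = (-(1080/5593)u-1980/799)(-(5593/36)u²+(5593/3)u-195755/36) + (0)
Last nonzero remainder: -(5593/36)u²+(5593/3)u-195755/36. Dividing through by -5593/36 gives the monic gcd u²-12u+35.

35-12u+u²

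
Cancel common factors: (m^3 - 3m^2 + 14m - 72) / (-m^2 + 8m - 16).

(-m^2 - m - 18)/(m - 4)

Apply the Euclidean algorithm:
  m^3 - 3m^2 + 14m - 72 = (-m - 5)(-m^2 + 8m - 16) + (38m - 152)
  -m^2 + 8m - 16 = (-(1/38)m + 2/19)(38m - 152) + (0)
Last nonzero remainder: 38m - 152. Dividing through by 38 gives the monic gcd m - 4.
Cancel m - 4 from numerator and denominator to get the reduced form.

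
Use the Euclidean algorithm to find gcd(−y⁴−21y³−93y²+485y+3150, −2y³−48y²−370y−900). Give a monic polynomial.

y²+19y+90

Repeated division with remainder:
  −y⁴−21y³−93y²+485y+3150 = ((1/2)y−3/2)(−2y³−48y²−370y−900) + (20y²+380y+1800)
  −2y³−48y²−370y−900 = (−(1/10)y−1/2)(20y²+380y+1800) + (0)
Last nonzero remainder: 20y²+380y+1800. Dividing through by 20 gives the monic gcd y²+19y+90.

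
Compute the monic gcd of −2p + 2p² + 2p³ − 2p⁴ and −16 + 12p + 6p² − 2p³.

−1 + p

Repeated division with remainder:
  −2p⁴ + 2p³ + 2p² − 2p = (p + 2)(−2p³ + 6p² + 12p − 16) + (−22p² − 10p + 32)
  −2p³ + 6p² + 12p − 16 = ((1/11)p − 38/121)(−22p² − 10p + 32) + ((720/121)p − 720/121)
  −22p² − 10p + 32 = (−(1331/360)p − 242/45)((720/121)p − 720/121) + (0)
Last nonzero remainder: (720/121)p − 720/121. Dividing through by 720/121 gives the monic gcd p − 1.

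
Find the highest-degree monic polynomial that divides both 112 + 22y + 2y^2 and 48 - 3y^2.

Apply the Euclidean algorithm:
  2y^2 + 22y + 112 = (-2/3)(-3y^2 + 48) + (22y + 144)
  -3y^2 + 48 = (-(3/22)y + 108/121)(22y + 144) + (-9744/121)
  22y + 144 = (-(1331/4872)y - 363/203)(-9744/121) + (0)
The last nonzero remainder is the constant -9744/121, so the polynomials are coprime and gcd = 1.

1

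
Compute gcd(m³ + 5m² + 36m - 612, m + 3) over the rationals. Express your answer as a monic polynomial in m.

1

Euclidean algorithm in ℚ[m]:
  m³ + 5m² + 36m - 612 = (m² + 2m + 30)(m + 3) + (-702)
  m + 3 = (-(1/702)m - 1/234)(-702) + (0)
The last nonzero remainder is the constant -702, so the polynomials are coprime and gcd = 1.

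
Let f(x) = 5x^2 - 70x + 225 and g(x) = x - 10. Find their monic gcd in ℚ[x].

1

Apply the Euclidean algorithm:
  5x^2 - 70x + 225 = (5x - 20)(x - 10) + (25)
  x - 10 = ((1/25)x - 2/5)(25) + (0)
The last nonzero remainder is the constant 25, so the polynomials are coprime and gcd = 1.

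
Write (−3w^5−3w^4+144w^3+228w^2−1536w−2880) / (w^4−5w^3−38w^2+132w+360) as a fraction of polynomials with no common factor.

(−3w^2+48)/(w−6)

Repeated division with remainder:
  −3w^5−3w^4+144w^3+228w^2−1536w−2880 = (−3w−18)(w^4−5w^3−38w^2+132w+360) + (−60w^3−60w^2+1920w+3600)
  w^4−5w^3−38w^2+132w+360 = (−(1/60)w+1/10)(−60w^3−60w^2+1920w+3600) + (0)
Last nonzero remainder: −60w^3−60w^2+1920w+3600. Dividing through by −60 gives the monic gcd w^3+w^2−32w−60.
Cancel w^3+w^2−32w−60 from numerator and denominator to get the reduced form.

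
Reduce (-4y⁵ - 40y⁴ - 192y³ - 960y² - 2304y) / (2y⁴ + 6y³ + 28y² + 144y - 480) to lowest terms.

(-2y³ - 20y² - 48y)/(y² + 3y - 10)

By polynomial division,
  -4y⁵ - 40y⁴ - 192y³ - 960y² - 2304y = (-2y - 14)(2y⁴ + 6y³ + 28y² + 144y - 480) + (-52y³ - 280y² - 1248y - 6720)
  2y⁴ + 6y³ + 28y² + 144y - 480 = (-(1/26)y + 31/338)(-52y³ - 280y² - 1248y - 6720) + ((960/169)y² + 23040/169)
  -52y³ - 280y² - 1248y - 6720 = (-(2197/240)y - 1183/24)((960/169)y² + 23040/169) + (0)
Last nonzero remainder: (960/169)y² + 23040/169. Dividing through by 960/169 gives the monic gcd y² + 24.
Cancel y² + 24 from numerator and denominator to get the reduced form.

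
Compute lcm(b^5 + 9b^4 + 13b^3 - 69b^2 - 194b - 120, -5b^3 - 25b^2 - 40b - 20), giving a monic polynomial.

b^6 + 11b^5 + 31b^4 - 43b^3 - 332b^2 - 508b - 240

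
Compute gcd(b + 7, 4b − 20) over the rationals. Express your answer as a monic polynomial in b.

1

By polynomial division,
  b + 7 = (1/4)(4b − 20) + (12)
  4b − 20 = ((1/3)b − 5/3)(12) + (0)
The last nonzero remainder is the constant 12, so the polynomials are coprime and gcd = 1.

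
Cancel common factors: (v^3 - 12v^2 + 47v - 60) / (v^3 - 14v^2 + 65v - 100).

Repeated division with remainder:
  v^3 - 12v^2 + 47v - 60 = (v^3 - 14v^2 + 65v - 100) + (2v^2 - 18v + 40)
  v^3 - 14v^2 + 65v - 100 = ((1/2)v - 5/2)(2v^2 - 18v + 40) + (0)
Last nonzero remainder: 2v^2 - 18v + 40. Dividing through by 2 gives the monic gcd v^2 - 9v + 20.
Cancel v^2 - 9v + 20 from numerator and denominator to get the reduced form.

(v - 3)/(v - 5)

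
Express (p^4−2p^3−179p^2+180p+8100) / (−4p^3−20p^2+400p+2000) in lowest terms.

(−p^3−8p^2+99p+810)/(4p^2+60p+200)

Repeated division with remainder:
  p^4−2p^3−179p^2+180p+8100 = (−(1/4)p+7/4)(−4p^3−20p^2+400p+2000) + (−44p^2−20p+4600)
  −4p^3−20p^2+400p+2000 = ((1/11)p+50/121)(−44p^2−20p+4600) + (−(1200/121)p+12000/121)
  −44p^2−20p+4600 = ((1331/300)p+2783/60)(−(1200/121)p+12000/121) + (0)
Last nonzero remainder: −(1200/121)p+12000/121. Dividing through by −1200/121 gives the monic gcd p−10.
Cancel p−10 from numerator and denominator to get the reduced form.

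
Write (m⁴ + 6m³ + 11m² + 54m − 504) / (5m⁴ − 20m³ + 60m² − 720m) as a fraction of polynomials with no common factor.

(m² + 4m − 21)/(5m² − 30m)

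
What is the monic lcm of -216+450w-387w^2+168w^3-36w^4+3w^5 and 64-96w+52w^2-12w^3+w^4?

-576+1632w-2004w^2+1372w^3-561w^4+136w^5-18w^6+w^7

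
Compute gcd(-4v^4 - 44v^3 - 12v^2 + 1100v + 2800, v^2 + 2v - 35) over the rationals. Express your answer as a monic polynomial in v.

v^2 + 2v - 35

Repeated division with remainder:
  -4v^4 - 44v^3 - 12v^2 + 1100v + 2800 = (-4v^2 - 36v - 80)(v^2 + 2v - 35) + (0)
The last nonzero remainder v^2 + 2v - 35 is already monic.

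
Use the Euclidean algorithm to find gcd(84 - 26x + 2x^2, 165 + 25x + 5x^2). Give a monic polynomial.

1

By polynomial division,
  2x^2 - 26x + 84 = (2/5)(5x^2 + 25x + 165) + (-36x + 18)
  5x^2 + 25x + 165 = (-(5/36)x - 55/72)(-36x + 18) + (715/4)
  -36x + 18 = (-(144/715)x + 72/715)(715/4) + (0)
The last nonzero remainder is the constant 715/4, so the polynomials are coprime and gcd = 1.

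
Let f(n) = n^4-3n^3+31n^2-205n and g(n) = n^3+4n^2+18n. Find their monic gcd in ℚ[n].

n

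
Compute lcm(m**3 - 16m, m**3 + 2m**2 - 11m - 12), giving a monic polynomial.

By polynomial division,
  m**3 - 16m = (m**3 + 2m**2 - 11m - 12) + (-2m**2 - 5m + 12)
  m**3 + 2m**2 - 11m - 12 = (-(1/2)m + 1/4)(-2m**2 - 5m + 12) + (-(15/4)m - 15)
  -2m**2 - 5m + 12 = ((8/15)m - 4/5)(-(15/4)m - 15) + (0)
Last nonzero remainder: -(15/4)m - 15. Dividing through by -15/4 gives the monic gcd m + 4.
Then lcm(f, g) = f·g / gcd(f, g); expanding and making the result monic gives the answer.

m**5 - 2m**4 - 19m**3 + 32m**2 + 48m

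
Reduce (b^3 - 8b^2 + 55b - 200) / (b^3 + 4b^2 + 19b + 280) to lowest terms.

(b - 5)/(b + 7)

Apply the Euclidean algorithm:
  b^3 - 8b^2 + 55b - 200 = (b^3 + 4b^2 + 19b + 280) + (-12b^2 + 36b - 480)
  b^3 + 4b^2 + 19b + 280 = (-(1/12)b - 7/12)(-12b^2 + 36b - 480) + (0)
Last nonzero remainder: -12b^2 + 36b - 480. Dividing through by -12 gives the monic gcd b^2 - 3b + 40.
Cancel b^2 - 3b + 40 from numerator and denominator to get the reduced form.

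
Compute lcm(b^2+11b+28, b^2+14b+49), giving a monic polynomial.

Euclidean algorithm in ℚ[b]:
  b^2+11b+28 = (b^2+14b+49) + (-3b-21)
  b^2+14b+49 = (-(1/3)b-7/3)(-3b-21) + (0)
Last nonzero remainder: -3b-21. Dividing through by -3 gives the monic gcd b+7.
Then lcm(f, g) = f·g / gcd(f, g); expanding and making the result monic gives the answer.

b^3+18b^2+105b+196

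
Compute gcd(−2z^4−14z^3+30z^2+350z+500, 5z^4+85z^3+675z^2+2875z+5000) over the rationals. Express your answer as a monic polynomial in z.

z^2+10z+25

Euclidean algorithm in ℚ[z]:
  −2z^4−14z^3+30z^2+350z+500 = (−2/5)(5z^4+85z^3+675z^2+2875z+5000) + (20z^3+300z^2+1500z+2500)
  5z^4+85z^3+675z^2+2875z+5000 = ((1/4)z+1/2)(20z^3+300z^2+1500z+2500) + (150z^2+1500z+3750)
  20z^3+300z^2+1500z+2500 = ((2/15)z+2/3)(150z^2+1500z+3750) + (0)
Last nonzero remainder: 150z^2+1500z+3750. Dividing through by 150 gives the monic gcd z^2+10z+25.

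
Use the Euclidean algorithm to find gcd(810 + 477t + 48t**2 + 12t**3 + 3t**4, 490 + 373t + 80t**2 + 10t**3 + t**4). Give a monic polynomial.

By polynomial division,
  3t**4 + 12t**3 + 48t**2 + 477t + 810 = (3)(t**4 + 10t**3 + 80t**2 + 373t + 490) + (-18t**3 - 192t**2 - 642t - 660)
  t**4 + 10t**3 + 80t**2 + 373t + 490 = (-(1/18)t + 1/27)(-18t**3 - 192t**2 - 642t - 660) + ((463/9)t**2 + (3241/9)t + 4630/9)
  -18t**3 - 192t**2 - 642t - 660 = (-(162/463)t - 594/463)((463/9)t**2 + (3241/9)t + 4630/9) + (0)
Last nonzero remainder: (463/9)t**2 + (3241/9)t + 4630/9. Dividing through by 463/9 gives the monic gcd t**2 + 7t + 10.

10 + 7t + t**2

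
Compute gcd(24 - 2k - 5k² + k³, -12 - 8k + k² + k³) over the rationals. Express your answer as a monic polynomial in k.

By polynomial division,
  k³ - 5k² - 2k + 24 = (k³ + k² - 8k - 12) + (-6k² + 6k + 36)
  k³ + k² - 8k - 12 = (-(1/6)k - 1/3)(-6k² + 6k + 36) + (0)
Last nonzero remainder: -6k² + 6k + 36. Dividing through by -6 gives the monic gcd k² - k - 6.

-6 - k + k²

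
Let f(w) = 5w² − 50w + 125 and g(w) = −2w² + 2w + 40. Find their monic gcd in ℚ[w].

Repeated division with remainder:
  5w² − 50w + 125 = (−5/2)(−2w² + 2w + 40) + (−45w + 225)
  −2w² + 2w + 40 = ((2/45)w + 8/45)(−45w + 225) + (0)
Last nonzero remainder: −45w + 225. Dividing through by −45 gives the monic gcd w − 5.

w − 5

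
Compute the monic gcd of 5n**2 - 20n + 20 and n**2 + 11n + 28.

Apply the Euclidean algorithm:
  5n**2 - 20n + 20 = (5)(n**2 + 11n + 28) + (-75n - 120)
  n**2 + 11n + 28 = (-(1/75)n - 47/375)(-75n - 120) + (324/25)
  -75n - 120 = (-(625/108)n - 250/27)(324/25) + (0)
The last nonzero remainder is the constant 324/25, so the polynomials are coprime and gcd = 1.

1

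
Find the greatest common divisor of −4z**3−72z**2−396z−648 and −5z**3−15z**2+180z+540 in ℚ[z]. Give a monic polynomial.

z**2+9z+18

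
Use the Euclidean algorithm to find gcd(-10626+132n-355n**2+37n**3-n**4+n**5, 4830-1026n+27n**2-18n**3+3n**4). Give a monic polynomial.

Repeated division with remainder:
  n**5-n**4+37n**3-355n**2+132n-10626 = ((1/3)n+5/3)(3n**4-18n**3+27n**2-1026n+4830) + (58n**3-58n**2+232n-18676)
  3n**4-18n**3+27n**2-1026n+4830 = ((3/58)n-15/58)(58n**3-58n**2+232n-18676) + (0)
Last nonzero remainder: 58n**3-58n**2+232n-18676. Dividing through by 58 gives the monic gcd n**3-n**2+4n-322.

-322+4n-n**2+n**3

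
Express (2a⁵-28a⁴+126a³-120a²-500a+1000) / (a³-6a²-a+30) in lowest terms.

(2a³-22a²+80a-100)/(a-3)

Euclidean algorithm in ℚ[a]:
  2a⁵-28a⁴+126a³-120a²-500a+1000 = (2a²-16a+32)(a³-6a²-a+30) + (-4a²+12a+40)
  a³-6a²-a+30 = (-(1/4)a+3/4)(-4a²+12a+40) + (0)
Last nonzero remainder: -4a²+12a+40. Dividing through by -4 gives the monic gcd a²-3a-10.
Cancel a²-3a-10 from numerator and denominator to get the reduced form.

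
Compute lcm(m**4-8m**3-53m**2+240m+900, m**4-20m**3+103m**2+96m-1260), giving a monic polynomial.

m**5-15m**4+3m**3+611m**2-780m-6300

By polynomial division,
  m**4-8m**3-53m**2+240m+900 = (m**4-20m**3+103m**2+96m-1260) + (12m**3-156m**2+144m+2160)
  m**4-20m**3+103m**2+96m-1260 = ((1/12)m-7/12)(12m**3-156m**2+144m+2160) + (0)
Last nonzero remainder: 12m**3-156m**2+144m+2160. Dividing through by 12 gives the monic gcd m**3-13m**2+12m+180.
Then lcm(f, g) = f·g / gcd(f, g); expanding and making the result monic gives the answer.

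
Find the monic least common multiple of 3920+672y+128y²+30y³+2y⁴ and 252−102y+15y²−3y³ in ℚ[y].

−5880+952y+144y²+19y³+12y⁴+y⁵

By polynomial division,
  2y⁴+30y³+128y²+672y+3920 = (−(2/3)y−40/3)(−3y³+15y²−102y+252) + (260y²−520y+7280)
  −3y³+15y²−102y+252 = (−(3/260)y+9/260)(260y²−520y+7280) + (0)
Last nonzero remainder: 260y²−520y+7280. Dividing through by 260 gives the monic gcd y²−2y+28.
Then lcm(f, g) = f·g / gcd(f, g); expanding and making the result monic gives the answer.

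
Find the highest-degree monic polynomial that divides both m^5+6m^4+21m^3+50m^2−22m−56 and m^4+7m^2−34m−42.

m^3+3m^2+16m+14

By polynomial division,
  m^5+6m^4+21m^3+50m^2−22m−56 = (m+6)(m^4+7m^2−34m−42) + (14m^3+42m^2+224m+196)
  m^4+7m^2−34m−42 = ((1/14)m−3/14)(14m^3+42m^2+224m+196) + (0)
Last nonzero remainder: 14m^3+42m^2+224m+196. Dividing through by 14 gives the monic gcd m^3+3m^2+16m+14.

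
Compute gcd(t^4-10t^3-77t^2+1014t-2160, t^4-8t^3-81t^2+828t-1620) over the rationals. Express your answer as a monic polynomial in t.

t^3-2t^2-93t+270

Apply the Euclidean algorithm:
  t^4-10t^3-77t^2+1014t-2160 = (t^4-8t^3-81t^2+828t-1620) + (-2t^3+4t^2+186t-540)
  t^4-8t^3-81t^2+828t-1620 = (-(1/2)t+3)(-2t^3+4t^2+186t-540) + (0)
Last nonzero remainder: -2t^3+4t^2+186t-540. Dividing through by -2 gives the monic gcd t^3-2t^2-93t+270.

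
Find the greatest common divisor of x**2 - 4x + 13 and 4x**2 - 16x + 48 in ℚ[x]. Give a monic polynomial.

1

Apply the Euclidean algorithm:
  x**2 - 4x + 13 = (1/4)(4x**2 - 16x + 48) + (1)
  4x**2 - 16x + 48 = (4x**2 - 16x + 48)(1) + (0)
The last nonzero remainder is the constant 1, so the polynomials are coprime and gcd = 1.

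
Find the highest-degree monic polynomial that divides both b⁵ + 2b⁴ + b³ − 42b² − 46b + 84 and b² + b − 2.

Euclidean algorithm in ℚ[b]:
  b⁵ + 2b⁴ + b³ − 42b² − 46b + 84 = (b³ + b² + 2b − 42)(b² + b − 2) + (0)
The last nonzero remainder b² + b − 2 is already monic.

b² + b − 2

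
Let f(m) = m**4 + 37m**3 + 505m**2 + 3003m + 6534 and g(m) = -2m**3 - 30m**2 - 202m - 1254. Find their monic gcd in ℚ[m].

Euclidean algorithm in ℚ[m]:
  m**4 + 37m**3 + 505m**2 + 3003m + 6534 = (-(1/2)m - 11)(-2m**3 - 30m**2 - 202m - 1254) + (74m**2 + 154m - 7260)
  -2m**3 - 30m**2 - 202m - 1254 = (-(1/37)m - 478/1369)(74m**2 + 154m - 7260) + (-(471546/1369)m - 5187006/1369)
  74m**2 + 154m - 7260 = (-(50653/235773)m + 150590/78591)(-(471546/1369)m - 5187006/1369) + (0)
Last nonzero remainder: -(471546/1369)m - 5187006/1369. Dividing through by -471546/1369 gives the monic gcd m + 11.

m + 11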